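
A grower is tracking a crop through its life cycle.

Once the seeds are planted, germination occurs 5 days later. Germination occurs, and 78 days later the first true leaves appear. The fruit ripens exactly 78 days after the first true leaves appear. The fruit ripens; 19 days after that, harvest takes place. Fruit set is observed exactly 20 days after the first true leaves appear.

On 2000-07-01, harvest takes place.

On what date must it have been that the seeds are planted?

Harvest takes place: Jul 1, 2000.
The fruit ripens: Jul 1, 2000 − 19 days = Jun 12, 2000.
The first true leaves appear: Jun 12, 2000 − 78 days = Mar 26, 2000.
Germination occurs: Mar 26, 2000 − 78 days = Jan 8, 2000.
The seeds are planted: Jan 8, 2000 − 5 days = Jan 3, 2000.

2000-01-03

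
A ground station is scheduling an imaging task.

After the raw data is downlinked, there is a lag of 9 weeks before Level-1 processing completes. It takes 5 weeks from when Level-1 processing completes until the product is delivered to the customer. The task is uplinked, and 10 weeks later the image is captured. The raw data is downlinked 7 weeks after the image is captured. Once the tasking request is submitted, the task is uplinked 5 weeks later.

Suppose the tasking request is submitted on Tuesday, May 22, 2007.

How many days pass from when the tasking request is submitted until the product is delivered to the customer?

Causal path: the tasking request is submitted → the task is uplinked → the image is captured → the raw data is downlinked → Level-1 processing completes → the product is delivered to the customer.
Total delay along the path: 5 + 10 + 7 + 9 + 5 weeks = 36 weeks = 252 days.

252 days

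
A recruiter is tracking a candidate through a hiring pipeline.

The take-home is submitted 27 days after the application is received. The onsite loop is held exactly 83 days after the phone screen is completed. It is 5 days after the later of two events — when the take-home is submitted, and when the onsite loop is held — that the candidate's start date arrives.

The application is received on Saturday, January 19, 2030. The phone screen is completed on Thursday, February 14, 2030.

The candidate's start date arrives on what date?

The application is received: Jan 19, 2030.
The take-home is submitted: Jan 19, 2030 + 27 days = Feb 15, 2030.
The phone screen is completed: Feb 14, 2030.
The onsite loop is held: Feb 14, 2030 + 83 days = May 8, 2030.
Both prerequisites met — the take-home is submitted (Feb 15, 2030), the onsite loop is held (May 8, 2030); the later is May 8, 2030.
The candidate's start date arrives: May 8, 2030 + 5 days = May 13, 2030.

Monday, May 13, 2030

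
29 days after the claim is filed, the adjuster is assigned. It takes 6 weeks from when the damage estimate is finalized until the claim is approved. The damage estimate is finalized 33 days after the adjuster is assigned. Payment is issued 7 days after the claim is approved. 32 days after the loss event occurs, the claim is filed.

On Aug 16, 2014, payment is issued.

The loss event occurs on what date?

Mar 26, 2014

Payment is issued: Aug 16, 2014.
The claim is approved: Aug 16, 2014 − 7 days = Aug 9, 2014.
The damage estimate is finalized: Aug 9, 2014 − 6 weeks = Jun 28, 2014.
The adjuster is assigned: Jun 28, 2014 − 33 days = May 26, 2014.
The claim is filed: May 26, 2014 − 29 days = Apr 27, 2014.
The loss event occurs: Apr 27, 2014 − 32 days = Mar 26, 2014.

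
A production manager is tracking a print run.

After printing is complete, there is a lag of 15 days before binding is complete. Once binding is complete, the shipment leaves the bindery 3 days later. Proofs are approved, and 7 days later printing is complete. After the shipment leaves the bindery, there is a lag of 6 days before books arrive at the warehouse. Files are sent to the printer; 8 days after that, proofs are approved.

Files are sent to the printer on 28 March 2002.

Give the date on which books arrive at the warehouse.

Files are sent to the printer: Mar 28, 2002.
Proofs are approved: Mar 28, 2002 + 8 days = Apr 5, 2002.
Printing is complete: Apr 5, 2002 + 7 days = Apr 12, 2002.
Binding is complete: Apr 12, 2002 + 15 days = Apr 27, 2002.
The shipment leaves the bindery: Apr 27, 2002 + 3 days = Apr 30, 2002.
Books arrive at the warehouse: Apr 30, 2002 + 6 days = May 6, 2002.

6 May 2002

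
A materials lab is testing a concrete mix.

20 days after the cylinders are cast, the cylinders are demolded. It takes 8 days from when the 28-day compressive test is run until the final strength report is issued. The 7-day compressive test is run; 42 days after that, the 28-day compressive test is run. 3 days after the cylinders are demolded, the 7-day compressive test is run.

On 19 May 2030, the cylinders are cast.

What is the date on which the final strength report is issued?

The cylinders are cast: May 19, 2030.
The cylinders are demolded: May 19, 2030 + 20 days = Jun 8, 2030.
The 7-day compressive test is run: Jun 8, 2030 + 3 days = Jun 11, 2030.
The 28-day compressive test is run: Jun 11, 2030 + 42 days = Jul 23, 2030.
The final strength report is issued: Jul 23, 2030 + 8 days = Jul 31, 2030.

31 July 2030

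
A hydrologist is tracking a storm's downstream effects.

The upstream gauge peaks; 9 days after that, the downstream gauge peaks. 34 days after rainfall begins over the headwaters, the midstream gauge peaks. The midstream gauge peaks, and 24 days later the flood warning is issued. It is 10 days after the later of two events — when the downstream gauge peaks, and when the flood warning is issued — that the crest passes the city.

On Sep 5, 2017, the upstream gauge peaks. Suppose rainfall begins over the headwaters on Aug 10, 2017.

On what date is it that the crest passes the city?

The upstream gauge peaks: Sep 5, 2017.
The downstream gauge peaks: Sep 5, 2017 + 9 days = Sep 14, 2017.
Rainfall begins over the headwaters: Aug 10, 2017.
The midstream gauge peaks: Aug 10, 2017 + 34 days = Sep 13, 2017.
The flood warning is issued: Sep 13, 2017 + 24 days = Oct 7, 2017.
Both prerequisites met — the downstream gauge peaks (Sep 14, 2017), the flood warning is issued (Oct 7, 2017); the later is Oct 7, 2017.
The crest passes the city: Oct 7, 2017 + 10 days = Oct 17, 2017.

Oct 17, 2017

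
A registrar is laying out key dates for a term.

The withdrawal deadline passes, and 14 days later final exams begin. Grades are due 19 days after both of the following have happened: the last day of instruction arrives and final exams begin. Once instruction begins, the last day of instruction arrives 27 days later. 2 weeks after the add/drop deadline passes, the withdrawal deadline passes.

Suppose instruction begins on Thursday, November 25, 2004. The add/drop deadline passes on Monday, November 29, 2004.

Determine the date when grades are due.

Saturday, January 15, 2005

Instruction begins: Nov 25, 2004.
The last day of instruction arrives: Nov 25, 2004 + 27 days = Dec 22, 2004.
The add/drop deadline passes: Nov 29, 2004.
The withdrawal deadline passes: Nov 29, 2004 + 2 weeks = Dec 13, 2004.
Final exams begin: Dec 13, 2004 + 14 days = Dec 27, 2004.
Both prerequisites met — the last day of instruction arrives (Dec 22, 2004), final exams begin (Dec 27, 2004); the later is Dec 27, 2004.
Grades are due: Dec 27, 2004 + 19 days = Jan 15, 2005.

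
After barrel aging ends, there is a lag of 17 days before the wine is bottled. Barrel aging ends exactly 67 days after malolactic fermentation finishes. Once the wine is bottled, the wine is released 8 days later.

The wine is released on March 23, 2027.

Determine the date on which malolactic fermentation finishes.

December 21, 2026

The wine is released: Mar 23, 2027.
The wine is bottled: Mar 23, 2027 − 8 days = Mar 15, 2027.
Barrel aging ends: Mar 15, 2027 − 17 days = Feb 26, 2027.
Malolactic fermentation finishes: Feb 26, 2027 − 67 days = Dec 21, 2026.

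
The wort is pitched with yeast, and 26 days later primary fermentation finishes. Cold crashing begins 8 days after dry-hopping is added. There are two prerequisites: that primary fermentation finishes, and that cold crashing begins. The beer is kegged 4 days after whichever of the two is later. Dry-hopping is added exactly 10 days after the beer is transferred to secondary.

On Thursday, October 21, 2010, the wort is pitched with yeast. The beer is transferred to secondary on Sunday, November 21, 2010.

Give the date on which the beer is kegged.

The wort is pitched with yeast: Oct 21, 2010.
Primary fermentation finishes: Oct 21, 2010 + 26 days = Nov 16, 2010.
The beer is transferred to secondary: Nov 21, 2010.
Dry-hopping is added: Nov 21, 2010 + 10 days = Dec 1, 2010.
Cold crashing begins: Dec 1, 2010 + 8 days = Dec 9, 2010.
Both prerequisites met — primary fermentation finishes (Nov 16, 2010), cold crashing begins (Dec 9, 2010); the later is Dec 9, 2010.
The beer is kegged: Dec 9, 2010 + 4 days = Dec 13, 2010.

Monday, December 13, 2010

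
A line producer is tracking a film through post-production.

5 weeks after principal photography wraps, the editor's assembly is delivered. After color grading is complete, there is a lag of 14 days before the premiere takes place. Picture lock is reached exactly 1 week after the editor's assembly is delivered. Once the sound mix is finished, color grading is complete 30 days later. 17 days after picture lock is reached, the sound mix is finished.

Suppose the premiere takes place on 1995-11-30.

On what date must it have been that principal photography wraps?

1995-08-19

The premiere takes place: Nov 30, 1995.
Color grading is complete: Nov 30, 1995 − 14 days = Nov 16, 1995.
The sound mix is finished: Nov 16, 1995 − 30 days = Oct 17, 1995.
Picture lock is reached: Oct 17, 1995 − 17 days = Sep 30, 1995.
The editor's assembly is delivered: Sep 30, 1995 − 1 week = Sep 23, 1995.
Principal photography wraps: Sep 23, 1995 − 5 weeks = Aug 19, 1995.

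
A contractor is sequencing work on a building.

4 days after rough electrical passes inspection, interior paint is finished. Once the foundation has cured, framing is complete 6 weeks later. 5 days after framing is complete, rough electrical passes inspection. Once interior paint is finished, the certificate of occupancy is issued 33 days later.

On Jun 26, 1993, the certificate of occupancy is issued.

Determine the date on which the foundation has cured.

Apr 3, 1993

The certificate of occupancy is issued: Jun 26, 1993.
Interior paint is finished: Jun 26, 1993 − 33 days = May 24, 1993.
Rough electrical passes inspection: May 24, 1993 − 4 days = May 20, 1993.
Framing is complete: May 20, 1993 − 5 days = May 15, 1993.
The foundation has cured: May 15, 1993 − 6 weeks = Apr 3, 1993.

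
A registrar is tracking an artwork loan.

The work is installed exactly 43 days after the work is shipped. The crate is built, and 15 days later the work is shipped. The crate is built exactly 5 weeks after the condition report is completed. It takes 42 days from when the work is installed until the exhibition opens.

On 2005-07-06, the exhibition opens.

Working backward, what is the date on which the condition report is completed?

2005-02-21

The exhibition opens: Jul 6, 2005.
The work is installed: Jul 6, 2005 − 42 days = May 25, 2005.
The work is shipped: May 25, 2005 − 43 days = Apr 12, 2005.
The crate is built: Apr 12, 2005 − 15 days = Mar 28, 2005.
The condition report is completed: Mar 28, 2005 − 5 weeks = Feb 21, 2005.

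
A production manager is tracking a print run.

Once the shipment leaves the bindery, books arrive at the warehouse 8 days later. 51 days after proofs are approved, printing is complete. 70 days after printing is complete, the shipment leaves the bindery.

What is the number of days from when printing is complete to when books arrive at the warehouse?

Causal path: printing is complete → the shipment leaves the bindery → books arrive at the warehouse.
Total delay along the path: 70 + 8 = 78 days.

78 days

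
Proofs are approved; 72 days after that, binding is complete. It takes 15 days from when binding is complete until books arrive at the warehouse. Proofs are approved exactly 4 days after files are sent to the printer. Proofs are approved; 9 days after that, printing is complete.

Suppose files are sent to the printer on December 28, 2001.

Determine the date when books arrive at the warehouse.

Files are sent to the printer: Dec 28, 2001.
Proofs are approved: Dec 28, 2001 + 4 days = Jan 1, 2002.
Binding is complete: Jan 1, 2002 + 72 days = Mar 14, 2002.
Books arrive at the warehouse: Mar 14, 2002 + 15 days = Mar 29, 2002.

March 29, 2002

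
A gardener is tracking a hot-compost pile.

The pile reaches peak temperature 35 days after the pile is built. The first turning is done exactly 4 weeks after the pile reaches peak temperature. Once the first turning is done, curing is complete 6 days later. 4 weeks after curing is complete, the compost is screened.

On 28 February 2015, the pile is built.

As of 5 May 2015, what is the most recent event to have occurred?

The first turning is done

The pile is built: Feb 28, 2015.
The pile reaches peak temperature: Feb 28, 2015 + 35 days = Apr 4, 2015.
The first turning is done: Apr 4, 2015 + 4 weeks = May 2, 2015.
Curing is complete: May 2, 2015 + 6 days = May 8, 2015.
The compost is screened: May 8, 2015 + 4 weeks = Jun 5, 2015.
May 5, 2015 falls between when the first turning is done (May 2, 2015) and when curing is complete (May 8, 2015).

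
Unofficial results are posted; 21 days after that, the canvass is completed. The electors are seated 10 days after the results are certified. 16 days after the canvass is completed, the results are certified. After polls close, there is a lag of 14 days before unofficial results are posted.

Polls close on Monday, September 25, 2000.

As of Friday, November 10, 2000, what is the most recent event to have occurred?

The canvass is completed

Polls close: Sep 25, 2000.
Unofficial results are posted: Sep 25, 2000 + 14 days = Oct 9, 2000.
The canvass is completed: Oct 9, 2000 + 21 days = Oct 30, 2000.
The results are certified: Oct 30, 2000 + 16 days = Nov 15, 2000.
The electors are seated: Nov 15, 2000 + 10 days = Nov 25, 2000.
Nov 10, 2000 falls between when the canvass is completed (Oct 30, 2000) and when the results are certified (Nov 15, 2000).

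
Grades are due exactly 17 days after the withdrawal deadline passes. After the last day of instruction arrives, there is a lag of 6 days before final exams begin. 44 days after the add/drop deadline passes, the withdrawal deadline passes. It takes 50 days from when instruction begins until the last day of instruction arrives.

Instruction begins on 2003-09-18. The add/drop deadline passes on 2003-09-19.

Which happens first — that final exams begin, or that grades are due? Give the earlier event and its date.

Instruction begins: Sep 18, 2003.
The last day of instruction arrives: Sep 18, 2003 + 50 days = Nov 7, 2003.
Final exams begin: Nov 7, 2003 + 6 days = Nov 13, 2003.
The add/drop deadline passes: Sep 19, 2003.
The withdrawal deadline passes: Sep 19, 2003 + 44 days = Nov 2, 2003.
Grades are due: Nov 2, 2003 + 17 days = Nov 19, 2003.
Comparing: final exams begin on Nov 13, 2003 vs grades are due on Nov 19, 2003. Earlier: final exams begin.

Final exams begin — 2003-11-13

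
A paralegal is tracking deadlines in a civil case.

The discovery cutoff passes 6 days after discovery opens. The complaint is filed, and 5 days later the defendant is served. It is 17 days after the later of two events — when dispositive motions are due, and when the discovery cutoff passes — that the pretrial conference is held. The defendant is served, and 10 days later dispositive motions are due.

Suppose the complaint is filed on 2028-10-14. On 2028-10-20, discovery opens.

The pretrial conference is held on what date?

2028-11-15

The complaint is filed: Oct 14, 2028.
The defendant is served: Oct 14, 2028 + 5 days = Oct 19, 2028.
Dispositive motions are due: Oct 19, 2028 + 10 days = Oct 29, 2028.
Discovery opens: Oct 20, 2028.
The discovery cutoff passes: Oct 20, 2028 + 6 days = Oct 26, 2028.
Both prerequisites met — dispositive motions are due (Oct 29, 2028), the discovery cutoff passes (Oct 26, 2028); the later is Oct 29, 2028.
The pretrial conference is held: Oct 29, 2028 + 17 days = Nov 15, 2028.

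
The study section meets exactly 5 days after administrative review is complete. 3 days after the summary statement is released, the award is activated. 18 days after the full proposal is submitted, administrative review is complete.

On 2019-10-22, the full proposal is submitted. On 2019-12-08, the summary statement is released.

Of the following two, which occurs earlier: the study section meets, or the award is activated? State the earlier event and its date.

The full proposal is submitted: Oct 22, 2019.
Administrative review is complete: Oct 22, 2019 + 18 days = Nov 9, 2019.
The study section meets: Nov 9, 2019 + 5 days = Nov 14, 2019.
The summary statement is released: Dec 8, 2019.
The award is activated: Dec 8, 2019 + 3 days = Dec 11, 2019.
Comparing: the study section meets on Nov 14, 2019 vs the award is activated on Dec 11, 2019. Earlier: the study section meets.

The study section meets — 2019-11-14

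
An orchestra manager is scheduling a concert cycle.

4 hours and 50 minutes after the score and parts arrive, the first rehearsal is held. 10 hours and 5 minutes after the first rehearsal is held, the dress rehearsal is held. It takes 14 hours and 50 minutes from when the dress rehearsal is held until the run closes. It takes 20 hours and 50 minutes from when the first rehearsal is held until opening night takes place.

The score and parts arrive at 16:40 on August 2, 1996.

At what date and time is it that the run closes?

22:25 on August 3, 1996

The score and parts arrive: 16:40 Aug 2, 1996.
The first rehearsal is held: 16:40 Aug 2, 1996 + 4h50m = 21:30 Aug 2, 1996.
The dress rehearsal is held: 21:30 Aug 2, 1996 + 10h05m = 07:35 Aug 3, 1996.
The run closes: 07:35 Aug 3, 1996 + 14h50m = 22:25 Aug 3, 1996.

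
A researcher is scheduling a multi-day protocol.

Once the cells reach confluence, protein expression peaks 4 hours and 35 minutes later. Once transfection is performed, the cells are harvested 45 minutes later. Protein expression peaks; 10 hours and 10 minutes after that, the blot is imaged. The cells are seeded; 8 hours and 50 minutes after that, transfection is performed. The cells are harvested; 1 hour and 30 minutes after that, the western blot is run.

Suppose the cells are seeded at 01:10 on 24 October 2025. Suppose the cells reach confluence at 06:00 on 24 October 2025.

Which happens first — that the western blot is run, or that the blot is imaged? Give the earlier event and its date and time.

The western blot is run — 12:15 on 24 October 2025

The cells are seeded: 01:10 Oct 24, 2025.
Transfection is performed: 01:10 Oct 24, 2025 + 8h50m = 10:00 Oct 24, 2025.
The cells are harvested: 10:00 Oct 24, 2025 + 45m = 10:45 Oct 24, 2025.
The western blot is run: 10:45 Oct 24, 2025 + 1h30m = 12:15 Oct 24, 2025.
The cells reach confluence: 06:00 Oct 24, 2025.
Protein expression peaks: 06:00 Oct 24, 2025 + 4h35m = 10:35 Oct 24, 2025.
The blot is imaged: 10:35 Oct 24, 2025 + 10h10m = 20:45 Oct 24, 2025.
Comparing: the western blot is run at 12:15 Oct 24, 2025 vs the blot is imaged at 20:45 Oct 24, 2025. Earlier: the western blot is run.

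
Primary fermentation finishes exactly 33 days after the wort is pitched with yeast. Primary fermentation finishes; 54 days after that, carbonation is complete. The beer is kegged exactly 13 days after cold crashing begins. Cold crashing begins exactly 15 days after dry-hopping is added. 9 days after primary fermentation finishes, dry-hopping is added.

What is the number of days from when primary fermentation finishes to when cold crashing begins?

24 days

Causal path: primary fermentation finishes → dry-hopping is added → cold crashing begins.
Total delay along the path: 9 + 15 = 24 days.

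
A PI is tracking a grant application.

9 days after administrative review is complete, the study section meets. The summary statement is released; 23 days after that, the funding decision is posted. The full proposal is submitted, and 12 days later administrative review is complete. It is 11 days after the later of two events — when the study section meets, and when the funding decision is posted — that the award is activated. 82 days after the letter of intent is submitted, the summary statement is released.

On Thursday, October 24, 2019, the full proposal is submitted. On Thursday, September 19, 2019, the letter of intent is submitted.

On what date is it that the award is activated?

Monday, January 13, 2020

The full proposal is submitted: Oct 24, 2019.
Administrative review is complete: Oct 24, 2019 + 12 days = Nov 5, 2019.
The study section meets: Nov 5, 2019 + 9 days = Nov 14, 2019.
The letter of intent is submitted: Sep 19, 2019.
The summary statement is released: Sep 19, 2019 + 82 days = Dec 10, 2019.
The funding decision is posted: Dec 10, 2019 + 23 days = Jan 2, 2020.
Both prerequisites met — the study section meets (Nov 14, 2019), the funding decision is posted (Jan 2, 2020); the later is Jan 2, 2020.
The award is activated: Jan 2, 2020 + 11 days = Jan 13, 2020.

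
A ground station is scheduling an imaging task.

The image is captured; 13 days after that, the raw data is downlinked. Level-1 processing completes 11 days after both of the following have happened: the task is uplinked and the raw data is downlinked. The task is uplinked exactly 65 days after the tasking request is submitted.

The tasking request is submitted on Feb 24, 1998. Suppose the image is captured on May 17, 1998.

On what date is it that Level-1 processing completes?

Jun 10, 1998

The tasking request is submitted: Feb 24, 1998.
The task is uplinked: Feb 24, 1998 + 65 days = Apr 30, 1998.
The image is captured: May 17, 1998.
The raw data is downlinked: May 17, 1998 + 13 days = May 30, 1998.
Both prerequisites met — the task is uplinked (Apr 30, 1998), the raw data is downlinked (May 30, 1998); the later is May 30, 1998.
Level-1 processing completes: May 30, 1998 + 11 days = Jun 10, 1998.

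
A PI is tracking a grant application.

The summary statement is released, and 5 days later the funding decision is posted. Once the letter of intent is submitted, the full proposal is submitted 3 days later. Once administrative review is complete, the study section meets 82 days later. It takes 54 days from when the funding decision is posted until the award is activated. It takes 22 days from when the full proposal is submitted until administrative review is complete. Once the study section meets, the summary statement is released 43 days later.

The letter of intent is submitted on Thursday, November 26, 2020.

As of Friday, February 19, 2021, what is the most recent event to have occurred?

Administrative review is complete

The letter of intent is submitted: Nov 26, 2020.
The full proposal is submitted: Nov 26, 2020 + 3 days = Nov 29, 2020.
Administrative review is complete: Nov 29, 2020 + 22 days = Dec 21, 2020.
The study section meets: Dec 21, 2020 + 82 days = Mar 13, 2021.
The summary statement is released: Mar 13, 2021 + 43 days = Apr 25, 2021.
The funding decision is posted: Apr 25, 2021 + 5 days = Apr 30, 2021.
The award is activated: Apr 30, 2021 + 54 days = Jun 23, 2021.
Feb 19, 2021 falls between when administrative review is complete (Dec 21, 2020) and when the study section meets (Mar 13, 2021).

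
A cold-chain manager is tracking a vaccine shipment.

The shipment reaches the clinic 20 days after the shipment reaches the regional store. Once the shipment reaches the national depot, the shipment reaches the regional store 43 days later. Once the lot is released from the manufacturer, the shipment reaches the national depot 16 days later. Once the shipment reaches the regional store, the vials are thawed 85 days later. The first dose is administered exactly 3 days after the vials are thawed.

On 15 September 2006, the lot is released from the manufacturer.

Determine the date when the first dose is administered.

The lot is released from the manufacturer: Sep 15, 2006.
The shipment reaches the national depot: Sep 15, 2006 + 16 days = Oct 1, 2006.
The shipment reaches the regional store: Oct 1, 2006 + 43 days = Nov 13, 2006.
The vials are thawed: Nov 13, 2006 + 85 days = Feb 6, 2007.
The first dose is administered: Feb 6, 2007 + 3 days = Feb 9, 2007.

9 February 2007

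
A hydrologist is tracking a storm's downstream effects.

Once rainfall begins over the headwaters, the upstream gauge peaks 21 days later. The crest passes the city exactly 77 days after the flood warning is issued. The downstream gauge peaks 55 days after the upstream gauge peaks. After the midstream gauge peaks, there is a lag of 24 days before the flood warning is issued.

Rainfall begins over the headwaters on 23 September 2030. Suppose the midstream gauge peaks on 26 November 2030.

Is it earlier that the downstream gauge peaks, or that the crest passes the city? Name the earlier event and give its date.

The downstream gauge peaks — 8 December 2030

Rainfall begins over the headwaters: Sep 23, 2030.
The upstream gauge peaks: Sep 23, 2030 + 21 days = Oct 14, 2030.
The downstream gauge peaks: Oct 14, 2030 + 55 days = Dec 8, 2030.
The midstream gauge peaks: Nov 26, 2030.
The flood warning is issued: Nov 26, 2030 + 24 days = Dec 20, 2030.
The crest passes the city: Dec 20, 2030 + 77 days = Mar 7, 2031.
Comparing: the downstream gauge peaks on Dec 8, 2030 vs the crest passes the city on Mar 7, 2031. Earlier: the downstream gauge peaks.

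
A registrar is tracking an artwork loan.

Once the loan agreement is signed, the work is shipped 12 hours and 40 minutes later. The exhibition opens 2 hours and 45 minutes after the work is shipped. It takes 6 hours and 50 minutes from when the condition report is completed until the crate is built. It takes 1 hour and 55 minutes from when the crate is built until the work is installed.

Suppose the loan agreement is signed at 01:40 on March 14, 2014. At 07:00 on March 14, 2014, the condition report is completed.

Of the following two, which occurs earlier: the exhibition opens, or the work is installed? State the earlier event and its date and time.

The loan agreement is signed: 01:40 Mar 14, 2014.
The work is shipped: 01:40 Mar 14, 2014 + 12h40m = 14:20 Mar 14, 2014.
The exhibition opens: 14:20 Mar 14, 2014 + 2h45m = 17:05 Mar 14, 2014.
The condition report is completed: 07:00 Mar 14, 2014.
The crate is built: 07:00 Mar 14, 2014 + 6h50m = 13:50 Mar 14, 2014.
The work is installed: 13:50 Mar 14, 2014 + 1h55m = 15:45 Mar 14, 2014.
Comparing: the exhibition opens at 17:05 Mar 14, 2014 vs the work is installed at 15:45 Mar 14, 2014. Earlier: the work is installed.

The work is installed — 15:45 on March 14, 2014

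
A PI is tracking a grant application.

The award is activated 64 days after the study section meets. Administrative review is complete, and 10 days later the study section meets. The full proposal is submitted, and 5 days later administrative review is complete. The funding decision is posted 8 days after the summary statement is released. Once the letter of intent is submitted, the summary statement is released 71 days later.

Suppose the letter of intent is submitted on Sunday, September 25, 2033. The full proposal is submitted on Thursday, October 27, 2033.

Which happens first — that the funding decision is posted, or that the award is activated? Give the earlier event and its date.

The funding decision is posted — Tuesday, December 13, 2033

The letter of intent is submitted: Sep 25, 2033.
The summary statement is released: Sep 25, 2033 + 71 days = Dec 5, 2033.
The funding decision is posted: Dec 5, 2033 + 8 days = Dec 13, 2033.
The full proposal is submitted: Oct 27, 2033.
Administrative review is complete: Oct 27, 2033 + 5 days = Nov 1, 2033.
The study section meets: Nov 1, 2033 + 10 days = Nov 11, 2033.
The award is activated: Nov 11, 2033 + 64 days = Jan 14, 2034.
Comparing: the funding decision is posted on Dec 13, 2033 vs the award is activated on Jan 14, 2034. Earlier: the funding decision is posted.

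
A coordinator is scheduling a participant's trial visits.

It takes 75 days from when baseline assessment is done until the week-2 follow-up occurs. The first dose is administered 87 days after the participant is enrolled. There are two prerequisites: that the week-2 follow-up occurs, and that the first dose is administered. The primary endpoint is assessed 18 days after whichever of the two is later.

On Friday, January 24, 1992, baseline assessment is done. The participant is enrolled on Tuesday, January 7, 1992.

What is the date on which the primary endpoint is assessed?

Sunday, April 26, 1992

Baseline assessment is done: Jan 24, 1992.
The week-2 follow-up occurs: Jan 24, 1992 + 75 days = Apr 8, 1992.
The participant is enrolled: Jan 7, 1992.
The first dose is administered: Jan 7, 1992 + 87 days = Apr 3, 1992.
Both prerequisites met — the week-2 follow-up occurs (Apr 8, 1992), the first dose is administered (Apr 3, 1992); the later is Apr 8, 1992.
The primary endpoint is assessed: Apr 8, 1992 + 18 days = Apr 26, 1992.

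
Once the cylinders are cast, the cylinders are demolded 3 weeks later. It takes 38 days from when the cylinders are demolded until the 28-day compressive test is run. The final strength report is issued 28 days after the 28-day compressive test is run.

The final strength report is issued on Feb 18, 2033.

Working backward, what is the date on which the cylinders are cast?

The final strength report is issued: Feb 18, 2033.
The 28-day compressive test is run: Feb 18, 2033 − 28 days = Jan 21, 2033.
The cylinders are demolded: Jan 21, 2033 − 38 days = Dec 14, 2032.
The cylinders are cast: Dec 14, 2032 − 3 weeks = Nov 23, 2032.

Nov 23, 2032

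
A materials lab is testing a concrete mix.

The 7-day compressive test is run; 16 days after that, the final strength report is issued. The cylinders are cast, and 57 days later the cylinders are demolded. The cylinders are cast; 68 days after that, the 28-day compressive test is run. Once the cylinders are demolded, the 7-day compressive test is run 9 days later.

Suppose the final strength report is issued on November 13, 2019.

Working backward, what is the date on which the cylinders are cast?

The final strength report is issued: Nov 13, 2019.
The 7-day compressive test is run: Nov 13, 2019 − 16 days = Oct 28, 2019.
The cylinders are demolded: Oct 28, 2019 − 9 days = Oct 19, 2019.
The cylinders are cast: Oct 19, 2019 − 57 days = Aug 23, 2019.

August 23, 2019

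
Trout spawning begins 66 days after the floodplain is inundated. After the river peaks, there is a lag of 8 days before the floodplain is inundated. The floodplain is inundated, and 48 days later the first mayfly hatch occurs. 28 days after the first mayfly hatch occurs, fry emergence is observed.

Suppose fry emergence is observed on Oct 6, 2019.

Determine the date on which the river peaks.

Fry emergence is observed: Oct 6, 2019.
The first mayfly hatch occurs: Oct 6, 2019 − 28 days = Sep 8, 2019.
The floodplain is inundated: Sep 8, 2019 − 48 days = Jul 22, 2019.
The river peaks: Jul 22, 2019 − 8 days = Jul 14, 2019.

Jul 14, 2019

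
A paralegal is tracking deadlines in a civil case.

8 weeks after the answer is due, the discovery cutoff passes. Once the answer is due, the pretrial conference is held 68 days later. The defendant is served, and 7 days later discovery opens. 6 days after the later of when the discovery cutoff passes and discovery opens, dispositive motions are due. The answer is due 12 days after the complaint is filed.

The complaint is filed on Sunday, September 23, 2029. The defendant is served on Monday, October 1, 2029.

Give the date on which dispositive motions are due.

Thursday, December 6, 2029

The complaint is filed: Sep 23, 2029.
The answer is due: Sep 23, 2029 + 12 days = Oct 5, 2029.
The discovery cutoff passes: Oct 5, 2029 + 8 weeks = Nov 30, 2029.
The defendant is served: Oct 1, 2029.
Discovery opens: Oct 1, 2029 + 7 days = Oct 8, 2029.
Both prerequisites met — the discovery cutoff passes (Nov 30, 2029), discovery opens (Oct 8, 2029); the later is Nov 30, 2029.
Dispositive motions are due: Nov 30, 2029 + 6 days = Dec 6, 2029.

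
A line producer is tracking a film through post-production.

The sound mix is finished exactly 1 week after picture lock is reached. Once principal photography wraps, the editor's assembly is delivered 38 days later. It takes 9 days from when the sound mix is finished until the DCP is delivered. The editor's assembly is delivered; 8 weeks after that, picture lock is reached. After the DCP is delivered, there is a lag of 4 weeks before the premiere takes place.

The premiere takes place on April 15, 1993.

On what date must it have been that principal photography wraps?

November 28, 1992

The premiere takes place: Apr 15, 1993.
The DCP is delivered: Apr 15, 1993 − 4 weeks = Mar 18, 1993.
The sound mix is finished: Mar 18, 1993 − 9 days = Mar 9, 1993.
Picture lock is reached: Mar 9, 1993 − 1 week = Mar 2, 1993.
The editor's assembly is delivered: Mar 2, 1993 − 8 weeks = Jan 5, 1993.
Principal photography wraps: Jan 5, 1993 − 38 days = Nov 28, 1992.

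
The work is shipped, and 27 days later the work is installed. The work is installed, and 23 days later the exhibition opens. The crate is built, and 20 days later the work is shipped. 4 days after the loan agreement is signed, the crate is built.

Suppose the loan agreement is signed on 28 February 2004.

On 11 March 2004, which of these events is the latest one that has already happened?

The crate is built

The loan agreement is signed: Feb 28, 2004.
The crate is built: Feb 28, 2004 + 4 days = Mar 3, 2004.
The work is shipped: Mar 3, 2004 + 20 days = Mar 23, 2004.
The work is installed: Mar 23, 2004 + 27 days = Apr 19, 2004.
The exhibition opens: Apr 19, 2004 + 23 days = May 12, 2004.
Mar 11, 2004 falls between when the crate is built (Mar 3, 2004) and when the work is shipped (Mar 23, 2004).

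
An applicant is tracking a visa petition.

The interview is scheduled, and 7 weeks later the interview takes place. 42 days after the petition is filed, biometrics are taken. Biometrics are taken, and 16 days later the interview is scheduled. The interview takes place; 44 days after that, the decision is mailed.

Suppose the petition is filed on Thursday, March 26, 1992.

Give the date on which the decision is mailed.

Monday, August 24, 1992

The petition is filed: Mar 26, 1992.
Biometrics are taken: Mar 26, 1992 + 42 days = May 7, 1992.
The interview is scheduled: May 7, 1992 + 16 days = May 23, 1992.
The interview takes place: May 23, 1992 + 7 weeks = Jul 11, 1992.
The decision is mailed: Jul 11, 1992 + 44 days = Aug 24, 1992.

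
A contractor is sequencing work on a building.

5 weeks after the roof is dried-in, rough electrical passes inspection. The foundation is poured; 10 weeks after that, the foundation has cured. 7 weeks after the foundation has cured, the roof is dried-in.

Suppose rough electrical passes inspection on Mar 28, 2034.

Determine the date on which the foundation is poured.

Rough electrical passes inspection: Mar 28, 2034.
The roof is dried-in: Mar 28, 2034 − 5 weeks = Feb 21, 2034.
The foundation has cured: Feb 21, 2034 − 7 weeks = Jan 3, 2034.
The foundation is poured: Jan 3, 2034 − 10 weeks = Oct 25, 2033.

Oct 25, 2033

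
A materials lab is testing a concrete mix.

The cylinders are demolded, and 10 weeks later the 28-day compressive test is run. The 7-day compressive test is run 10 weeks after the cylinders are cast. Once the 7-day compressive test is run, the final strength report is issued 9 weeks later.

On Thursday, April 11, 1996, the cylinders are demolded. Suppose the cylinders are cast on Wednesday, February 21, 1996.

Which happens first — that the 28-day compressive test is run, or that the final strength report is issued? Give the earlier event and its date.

The cylinders are demolded: Apr 11, 1996.
The 28-day compressive test is run: Apr 11, 1996 + 10 weeks = Jun 20, 1996.
The cylinders are cast: Feb 21, 1996.
The 7-day compressive test is run: Feb 21, 1996 + 10 weeks = May 1, 1996.
The final strength report is issued: May 1, 1996 + 9 weeks = Jul 3, 1996.
Comparing: the 28-day compressive test is run on Jun 20, 1996 vs the final strength report is issued on Jul 3, 1996. Earlier: the 28-day compressive test is run.

The 28-day compressive test is run — Thursday, June 20, 1996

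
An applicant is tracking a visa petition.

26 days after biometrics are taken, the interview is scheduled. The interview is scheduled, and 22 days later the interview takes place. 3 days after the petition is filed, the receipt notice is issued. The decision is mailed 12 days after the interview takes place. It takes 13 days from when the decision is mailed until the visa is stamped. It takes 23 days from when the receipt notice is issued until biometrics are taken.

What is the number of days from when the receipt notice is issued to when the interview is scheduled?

Causal path: the receipt notice is issued → biometrics are taken → the interview is scheduled.
Total delay along the path: 23 + 26 = 49 days.

49 days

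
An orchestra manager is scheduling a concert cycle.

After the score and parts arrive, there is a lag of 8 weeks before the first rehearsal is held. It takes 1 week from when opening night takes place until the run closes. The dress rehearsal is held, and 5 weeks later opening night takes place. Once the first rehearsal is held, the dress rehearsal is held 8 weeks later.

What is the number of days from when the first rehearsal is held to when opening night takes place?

Causal path: the first rehearsal is held → the dress rehearsal is held → opening night takes place.
Total delay along the path: 8 + 5 weeks = 13 weeks = 91 days.

91 days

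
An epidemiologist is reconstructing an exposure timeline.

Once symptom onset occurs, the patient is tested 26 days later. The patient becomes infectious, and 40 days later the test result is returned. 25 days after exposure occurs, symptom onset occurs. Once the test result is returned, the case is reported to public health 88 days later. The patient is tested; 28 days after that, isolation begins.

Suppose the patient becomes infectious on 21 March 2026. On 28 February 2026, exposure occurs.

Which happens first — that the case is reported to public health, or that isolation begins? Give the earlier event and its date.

Isolation begins — 18 May 2026

The patient becomes infectious: Mar 21, 2026.
The test result is returned: Mar 21, 2026 + 40 days = Apr 30, 2026.
The case is reported to public health: Apr 30, 2026 + 88 days = Jul 27, 2026.
Exposure occurs: Feb 28, 2026.
Symptom onset occurs: Feb 28, 2026 + 25 days = Mar 25, 2026.
The patient is tested: Mar 25, 2026 + 26 days = Apr 20, 2026.
Isolation begins: Apr 20, 2026 + 28 days = May 18, 2026.
Comparing: the case is reported to public health on Jul 27, 2026 vs isolation begins on May 18, 2026. Earlier: isolation begins.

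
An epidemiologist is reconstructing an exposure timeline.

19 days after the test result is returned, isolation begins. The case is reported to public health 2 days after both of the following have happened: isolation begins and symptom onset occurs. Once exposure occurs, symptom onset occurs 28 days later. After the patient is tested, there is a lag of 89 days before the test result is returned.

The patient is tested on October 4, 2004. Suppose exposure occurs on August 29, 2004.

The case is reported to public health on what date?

January 22, 2005

The patient is tested: Oct 4, 2004.
The test result is returned: Oct 4, 2004 + 89 days = Jan 1, 2005.
Isolation begins: Jan 1, 2005 + 19 days = Jan 20, 2005.
Exposure occurs: Aug 29, 2004.
Symptom onset occurs: Aug 29, 2004 + 28 days = Sep 26, 2004.
Both prerequisites met — isolation begins (Jan 20, 2005), symptom onset occurs (Sep 26, 2004); the later is Jan 20, 2005.
The case is reported to public health: Jan 20, 2005 + 2 days = Jan 22, 2005.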